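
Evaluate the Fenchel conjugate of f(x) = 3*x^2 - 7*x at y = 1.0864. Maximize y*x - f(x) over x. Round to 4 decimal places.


f*(y) = sup_x {y*x - a*x^2 - b*x} = sup_x {(y-b)*x - a*x^2}
FOC: (y - b) - 2a*x = 0 => x* = (y - b)/(2a)
x* = (1.0864 + 7)/(2*3) = 1.3477
f*(1.0864) = (y-b)^2/(4a) = (1.0864 + 7)^2/(4*3)
= 65.3899/12 = 5.4492


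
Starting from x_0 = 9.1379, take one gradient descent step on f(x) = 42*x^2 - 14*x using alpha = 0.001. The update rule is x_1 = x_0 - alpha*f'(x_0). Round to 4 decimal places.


We compute the gradient at x_0 and apply the update.
f'(x) = 84*x - 14
f'(9.1379) = 84*9.1379 - 14 = 753.5836
x_1 = 9.1379 - 0.001*753.5836 = 8.3843


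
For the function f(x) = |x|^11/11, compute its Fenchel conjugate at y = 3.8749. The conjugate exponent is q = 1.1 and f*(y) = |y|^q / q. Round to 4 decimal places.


The conjugate exponent q satisfies 1/p + 1/q = 1.
p = 11, so q = 11/(11 - 1) = 1.1
|y|^q = 3.8749^1.1 = 4.437
f*(3.8749) = 4.437 / 1.1 = 4.0336


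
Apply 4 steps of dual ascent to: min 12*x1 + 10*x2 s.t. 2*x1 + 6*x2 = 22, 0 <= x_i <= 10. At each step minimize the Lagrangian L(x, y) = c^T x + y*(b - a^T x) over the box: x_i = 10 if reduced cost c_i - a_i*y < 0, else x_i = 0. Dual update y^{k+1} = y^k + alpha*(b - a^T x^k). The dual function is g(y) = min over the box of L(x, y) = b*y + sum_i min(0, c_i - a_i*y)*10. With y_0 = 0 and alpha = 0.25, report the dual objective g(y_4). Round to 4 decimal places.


Dual ascent for LP: min 12*x1 + 10*x2, 2*x1 + 6*x2 = 22, 0 <= x_i <= 10
Step 1: y^k = 0.0, reduced costs: (12.0, 10.0)
  x^k = (0.0, 0.0), subgradient = b - a^T x = 22.0
  y^{k+1} = 0.0 + 0.25*22.0 = 5.5
Step 2: y^k = 5.5, reduced costs: (1.0, -23.0)
  x^k = (0.0, 10.0), subgradient = b - a^T x = -38.0
  y^{k+1} = 5.5 + 0.25*-38.0 = -4.0
Step 3: y^k = -4.0, reduced costs: (20.0, 34.0)
  x^k = (0.0, 0.0), subgradient = b - a^T x = 22.0
  y^{k+1} = -4.0 + 0.25*22.0 = 1.5
Step 4: y^k = 1.5, reduced costs: (9.0, 1.0)
  x^k = (0.0, 0.0), subgradient = b - a^T x = 22.0
  y^{k+1} = 1.5 + 0.25*22.0 = 7.0
Dual objective at y_4 = 7.0: reduced costs (-2.0, -32.0), box minimizer x = (10.0, 10.0)
g(y_4) = b*y + (c1 - a1*y)*x1 + (c2 - a2*y)*x2 = 22*7.0 + (-2.0)*10.0 + (-32.0)*10.0 = 154.0 - 20.0 - 320.0 = -186.0


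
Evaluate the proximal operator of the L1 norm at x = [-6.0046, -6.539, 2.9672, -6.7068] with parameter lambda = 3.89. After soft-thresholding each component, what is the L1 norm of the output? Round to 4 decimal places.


Soft-thresholding with lambda = 3.89:
prox(-6.0046) = sign(-6.0046)*max(|-6.0046| - 3.89, 0) = -2.1146
prox(-6.539) = sign(-6.539)*max(|-6.539| - 3.89, 0) = -2.649
prox(2.9672) = sign(2.9672)*max(|2.9672| - 3.89, 0) = 0.0
prox(-6.7068) = sign(-6.7068)*max(|-6.7068| - 3.89, 0) = -2.8168
prox(x) = [-2.1146, -2.649, 0.0, -2.8168]
||prox(x)||_1 = 2.1146 + 2.649 + 0.0 + 2.8168 = 7.5804


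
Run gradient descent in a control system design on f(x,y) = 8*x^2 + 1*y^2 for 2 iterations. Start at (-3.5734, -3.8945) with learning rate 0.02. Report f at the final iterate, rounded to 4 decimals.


Gradient descent on f(x,y) = 8*x^2 + 1*y^2.
Starting point: (-3.5734, -3.8945), alpha = 0.02
Step 1: grad_x = 2*8*-3.5734 = -57.1744, grad_y = 2*1*-3.8945 = -7.789
  x_1 = -3.5734 - 0.02*-57.1744 = -2.4299
  y_1 = -3.8945 - 0.02*-7.789 = -3.7387
Step 2: grad_x = 2*8*-2.4299 = -38.8786, grad_y = 2*1*-3.7387 = -7.4774
  x_2 = -2.4299 - 0.02*-38.8786 = -1.6523
  y_2 = -3.7387 - 0.02*-7.4774 = -3.5892
f(-1.6523, -3.5892) = 8*(-1.6523)^2 + 1*(-3.5892)^2 = 34.724


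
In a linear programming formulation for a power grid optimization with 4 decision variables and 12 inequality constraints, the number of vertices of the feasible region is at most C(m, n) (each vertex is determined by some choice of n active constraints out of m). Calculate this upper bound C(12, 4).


Each vertex corresponds to some choice of n active constraints out of m, so the number of vertices is at most C(m, n) = m! / (n!(m-n)!).
m = 12, n = 4
Numerator: 12 * 11 * 10 * 9
Denominator: 4! = 24
C(12, 4) = 495


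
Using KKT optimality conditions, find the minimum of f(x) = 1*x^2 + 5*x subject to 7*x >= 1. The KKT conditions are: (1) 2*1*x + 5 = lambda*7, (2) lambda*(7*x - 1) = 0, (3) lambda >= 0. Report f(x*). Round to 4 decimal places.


Step 1: Try lambda = 0 (constraint inactive).
x_unc = -5/(2*1) = -2.5
Check: 7*-2.5 = -17.5 < 1 -- violated!
Step 2: Constraint must be active: 7*x = 1
x* = 1/7 = 0.1429 (rounded; the exact value 1/7 is used below)
lambda = (2*1*(1/7) + 5)/7 = 0.7551
Step 3: Compute optimal value.
f(x*) = 1*(1/7)^2 + 5*(1/7) = 0.7347


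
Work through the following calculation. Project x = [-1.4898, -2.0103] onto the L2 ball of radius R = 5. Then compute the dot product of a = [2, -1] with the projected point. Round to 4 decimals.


Step 1: Compute ||x|| (intermediates to 6 decimals).
||x|| = sqrt((-1.4898)^2 + (-2.0103)^2) = 2.502161
Step 2: Project.
Since ||x|| <= R, proj = x (no scaling needed).
proj(x) = [-1.4898, -2.0103]
Step 3: Dot product.
a^T * proj(x) = 2*(-1.4898) - 1*(-2.0103) = -0.9693


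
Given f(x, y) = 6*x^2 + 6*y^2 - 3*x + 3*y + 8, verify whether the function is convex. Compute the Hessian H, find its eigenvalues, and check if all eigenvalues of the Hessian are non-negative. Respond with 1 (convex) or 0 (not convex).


The Hessian of f(x,y) = 6*x^2 + 6*y^2 - 3*x + 3*y + 8 is:
H = [[12, 0], [0, 12]]
Trace = 12 + 12 = 24
Determinant = 12*12 - (0)^2 = 144
Discriminant = (24)^2 - 4*144 = 0.0
Eigenvalues: lambda_1 = 12.0, lambda_2 = 12.0
The function is convex.

1


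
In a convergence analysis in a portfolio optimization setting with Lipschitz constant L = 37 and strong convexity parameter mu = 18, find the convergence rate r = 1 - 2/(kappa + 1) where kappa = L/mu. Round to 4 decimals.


Step 1: Compute the condition number.
kappa = L/mu = 37/18 = 2.0556
Step 2: Compute the convergence rate.
r = 1 - 2/(kappa + 1) = 1 - 2*mu/(L + mu) = (L - mu)/(L + mu) = 19/55 = 0.3455


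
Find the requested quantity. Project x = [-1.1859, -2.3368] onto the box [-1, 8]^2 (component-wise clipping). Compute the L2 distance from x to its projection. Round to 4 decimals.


Project each component onto [-1, 8].
clip(-1.1859) = -1.0, clip(-2.3368) = -1.0
Projection = [-1.0, -1.0]
Squared diffs: [0.0346, 1.787]
Distance = sqrt(1.8216) = 1.3497


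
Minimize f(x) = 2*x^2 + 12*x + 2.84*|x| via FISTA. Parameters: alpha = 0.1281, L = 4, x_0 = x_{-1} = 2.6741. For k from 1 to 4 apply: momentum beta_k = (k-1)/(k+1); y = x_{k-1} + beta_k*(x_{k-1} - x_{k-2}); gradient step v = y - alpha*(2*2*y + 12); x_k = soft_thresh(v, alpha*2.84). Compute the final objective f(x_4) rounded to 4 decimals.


FISTA on f(x) = 2*x^2 + 12*x + 2.84*|x|
L = 4, alpha = 0.1281
Iteration 1: beta = 0.0, y = 2.6741 + 0.0*(2.6741 - 2.6741) = 2.6741
  grad(y) = 22.6964, v = y - alpha*grad = -0.2333
  prox(v) = soft_thresh(-0.2333, 0.3638) = 0.0
Iteration 2: beta = 0.3333, y = 0.0 + 0.3333*(0.0 - 2.6741) = -0.8914
  grad(y) = 8.4345, v = y - alpha*grad = -1.9718
  prox(v) = soft_thresh(-1.9718, 0.3638) = -1.608
Iteration 3: beta = 0.5, y = -1.608 + 0.5*(-1.608 - 0.0) = -2.412
  grad(y) = 2.3518, v = y - alpha*grad = -2.7133
  prox(v) = soft_thresh(-2.7133, 0.3638) = -2.3495
Iteration 4: beta = 0.6, y = -2.3495 + 0.6*(-2.3495 + 1.608) = -2.7944
  grad(y) = 0.8224, v = y - alpha*grad = -2.8997
  prox(v) = soft_thresh(-2.8997, 0.3638) = -2.5359
f(x_4) = 2*(-2.5359)^2 + 12*(-2.5359) + 2.84*|-2.5359| = -10.3672


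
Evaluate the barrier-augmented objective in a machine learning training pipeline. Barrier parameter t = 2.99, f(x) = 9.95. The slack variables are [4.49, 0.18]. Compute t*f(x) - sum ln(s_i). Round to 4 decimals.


Step 1: Compute log-barrier.
ln values: [1.5019, -1.7148]
phi = -(1.5019 - 1.7148) = 0.2129
Step 2: Compute augmented objective.
t*f(x) = 2.99*9.95 = 29.7505
Total = 29.7505 + 0.2129 = 29.9634


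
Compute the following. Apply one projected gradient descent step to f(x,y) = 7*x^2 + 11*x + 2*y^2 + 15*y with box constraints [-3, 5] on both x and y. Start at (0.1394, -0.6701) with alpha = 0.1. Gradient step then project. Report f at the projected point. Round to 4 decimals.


Step 1: Compute gradient at (0.1394, -0.6701).
grad_x = 2*7*0.1394 + 11 = 12.9516
grad_y = 2*2*-0.6701 + 15 = 12.3196
Step 2: Gradient step.
x_raw = 0.1394 - 0.1*12.9516 = -1.1558
y_raw = -0.6701 - 0.1*12.3196 = -1.9021
Step 3: Project onto [-3, 5].
x_proj = clip(-1.1558) = -1.1558
y_proj = clip(-1.9021) = -1.9021
Step 4: Evaluate f.
f(-1.1558, -1.9021) = -24.6581


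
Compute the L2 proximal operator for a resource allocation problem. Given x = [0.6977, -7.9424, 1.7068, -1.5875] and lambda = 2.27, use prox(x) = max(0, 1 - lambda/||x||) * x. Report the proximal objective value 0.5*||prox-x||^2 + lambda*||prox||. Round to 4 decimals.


Step 1: Compute ||x||.
||x|| = 8.3067
Step 2: Compute scaling factor.
scale = max(0, 1 - 2.27/8.3067) = 0.7267
Step 3: prox(x) = [0.507, -5.772, 1.2404, -1.1537]
||prox(x)|| = 6.0367
Step 4: Proximal objective.
0.5*||prox-x||^2 = 2.5765
lambda*||prox|| = 13.7033
Total = 16.2798


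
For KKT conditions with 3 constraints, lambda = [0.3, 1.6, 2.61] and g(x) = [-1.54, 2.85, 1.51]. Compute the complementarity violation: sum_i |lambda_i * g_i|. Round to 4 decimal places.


KKT complementary slackness check:
lambda_1 * g_1 = 0.3 * -1.54 = -0.462
lambda_2 * g_2 = 1.6 * 2.85 = 4.56
lambda_3 * g_3 = 2.61 * 1.51 = 3.9411
Total violation = 0.462 + 4.56 + 3.9411 = 8.9631


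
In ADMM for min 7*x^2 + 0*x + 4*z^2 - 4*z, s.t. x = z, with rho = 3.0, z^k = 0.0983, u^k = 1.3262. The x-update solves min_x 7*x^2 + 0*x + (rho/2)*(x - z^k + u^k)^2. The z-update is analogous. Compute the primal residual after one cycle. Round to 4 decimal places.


ADMM iteration with rho = 3.0, z^k = 0.0983, u^k = 1.3262
Step 1: x-update.
Minimize 7*x^2 + 0*x + (3.0/2)*(x - 0.0983 + 1.3262)^2
FOC: (2*7 + 3.0)*x = 0 + 3.0*(0.0983 - 1.3262)
x^{k+1} = -0.2167
Step 2: z-update.
Minimize 4*z^2 - 4*z + (3.0/2)*(-0.2167 - z + 1.3262)^2
FOC: (2*4 + 3.0)*z = 4 + 3.0*(-0.2167 + 1.3262)
z^{k+1} = 0.6662
Step 3: u-update.
u^{k+1} = 1.3262 - 0.2167 - 0.6662 = 0.4433
Step 4: Primal residual = |-0.2167 - 0.6662| = 0.8829


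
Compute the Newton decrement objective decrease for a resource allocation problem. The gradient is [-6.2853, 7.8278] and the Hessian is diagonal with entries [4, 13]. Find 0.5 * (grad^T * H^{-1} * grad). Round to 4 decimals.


Step 1: H is diagonal, so H^(-1) * g = [-1.5713, 0.6021].
Step 2: g^T H^(-1) g = sum_i g_i^2 / H_ii
  = (-6.2853)^2/4 + (7.8278)^2/13
  = 9.8762 + 4.7134 = 14.5897
Step 3: Objective decrease = 0.5 * g^T H^(-1) g = 7.2948


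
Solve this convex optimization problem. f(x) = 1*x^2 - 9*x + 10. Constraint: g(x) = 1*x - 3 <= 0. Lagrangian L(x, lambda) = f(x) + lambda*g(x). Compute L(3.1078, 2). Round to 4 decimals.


Step 1: Evaluate f(x).
f(3.1078) = 1*3.1078^2 - 9*3.1078 + 10 = -8.3118
Step 2: Evaluate g(x).
g(3.1078) = 1*3.1078 - 3 = 0.1078
Step 3: Compute Lagrangian.
L = -8.3118 + 2*0.1078 = -8.0962


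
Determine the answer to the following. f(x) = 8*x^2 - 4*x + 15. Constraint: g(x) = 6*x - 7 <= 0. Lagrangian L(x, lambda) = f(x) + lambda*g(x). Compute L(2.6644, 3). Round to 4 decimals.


Step 1: Evaluate f(x).
f(2.6644) = 8*2.6644^2 - 4*2.6644 + 15 = 61.1346
Step 2: Evaluate g(x).
g(2.6644) = 6*2.6644 - 7 = 8.9864
Step 3: Compute Lagrangian.
L = 61.1346 + 3*8.9864 = 88.0938


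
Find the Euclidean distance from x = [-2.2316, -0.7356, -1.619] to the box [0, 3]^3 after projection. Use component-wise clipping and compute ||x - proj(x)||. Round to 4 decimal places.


Project each component onto [0, 3].
clip(-2.2316) = 0.0, clip(-0.7356) = 0.0, clip(-1.619) = 0.0
Projection = [0.0, 0.0, 0.0]
Squared diffs: [4.98, 0.5411, 2.6212]
Distance = sqrt(8.1423) = 2.8535


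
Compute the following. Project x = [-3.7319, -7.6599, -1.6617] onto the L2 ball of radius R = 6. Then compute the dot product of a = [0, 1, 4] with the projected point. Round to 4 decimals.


Step 1: Compute ||x|| (intermediates to 6 decimals).
||x|| = sqrt((-3.7319)^2 + (-7.6599)^2 + (-1.6617)^2) = 8.681152
Step 2: Project.
Since ||x|| > R, scale = R/||x|| = 6/8.681152 = 0.691153, proj(x) = scale * x
proj(x) = [-2.579314, -5.294163, -1.148489]
Step 3: Dot product.
a^T * proj(x) = 0*(-2.579314) + 1*(-5.294163) + 4*(-1.148489) = -9.8881


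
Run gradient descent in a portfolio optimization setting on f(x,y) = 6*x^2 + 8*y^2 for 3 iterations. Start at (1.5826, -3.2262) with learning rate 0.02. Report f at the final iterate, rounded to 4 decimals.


Gradient descent on f(x,y) = 6*x^2 + 8*y^2.
Starting point: (1.5826, -3.2262), alpha = 0.02
Step 1: grad_x = 2*6*1.5826 = 18.9912, grad_y = 2*8*-3.2262 = -51.6192
  x_1 = 1.5826 - 0.02*18.9912 = 1.2028
  y_1 = -3.2262 - 0.02*-51.6192 = -2.1938
Step 2: grad_x = 2*6*1.2028 = 14.4333, grad_y = 2*8*-2.1938 = -35.1011
  x_2 = 1.2028 - 0.02*14.4333 = 0.9141
  y_2 = -2.1938 - 0.02*-35.1011 = -1.4918
Step 3: grad_x = 2*6*0.9141 = 10.9693, grad_y = 2*8*-1.4918 = -23.8687
  x_3 = 0.9141 - 0.02*10.9693 = 0.6947
  y_3 = -1.4918 - 0.02*-23.8687 = -1.0144
f(0.6947, -1.0144) = 6*0.6947^2 + 8*(-1.0144)^2 = 11.1282


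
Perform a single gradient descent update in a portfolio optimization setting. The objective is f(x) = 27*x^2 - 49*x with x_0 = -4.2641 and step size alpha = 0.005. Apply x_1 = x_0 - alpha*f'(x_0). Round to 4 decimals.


We compute the gradient at x_0 and apply the update.
f'(x) = 54*x - 49
f'(-4.2641) = 54*-4.2641 - 49 = -279.2614
x_1 = -4.2641 - 0.005*-279.2614 = -2.8678


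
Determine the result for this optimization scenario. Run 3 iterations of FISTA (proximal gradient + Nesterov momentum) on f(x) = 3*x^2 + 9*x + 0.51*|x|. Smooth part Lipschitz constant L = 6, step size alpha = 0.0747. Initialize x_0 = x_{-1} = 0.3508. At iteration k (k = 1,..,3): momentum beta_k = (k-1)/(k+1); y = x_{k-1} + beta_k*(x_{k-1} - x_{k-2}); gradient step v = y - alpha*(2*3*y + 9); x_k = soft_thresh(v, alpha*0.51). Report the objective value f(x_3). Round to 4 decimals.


FISTA on f(x) = 3*x^2 + 9*x + 0.51*|x|
L = 6, alpha = 0.0747
Iteration 1: beta = 0.0, y = 0.3508 + 0.0*(0.3508 - 0.3508) = 0.3508
  grad(y) = 11.1048, v = y - alpha*grad = -0.4787
  prox(v) = soft_thresh(-0.4787, 0.0381) = -0.4406
Iteration 2: beta = 0.3333, y = -0.4406 + 0.3333*(-0.4406 - 0.3508) = -0.7044
  grad(y) = 4.7733, v = y - alpha*grad = -1.061
  prox(v) = soft_thresh(-1.061, 0.0381) = -1.0229
Iteration 3: beta = 0.5, y = -1.0229 + 0.5*(-1.0229 + 0.4406) = -1.3141
  grad(y) = 1.1157, v = y - alpha*grad = -1.3974
  prox(v) = soft_thresh(-1.3974, 0.0381) = -1.3593
f(x_3) = 3*(-1.3593)^2 + 9*(-1.3593) + 0.51*|-1.3593| = -5.9974


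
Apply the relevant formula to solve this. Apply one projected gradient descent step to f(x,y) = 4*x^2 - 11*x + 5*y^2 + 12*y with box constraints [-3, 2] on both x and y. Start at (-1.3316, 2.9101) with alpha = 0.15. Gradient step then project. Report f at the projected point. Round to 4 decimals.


Step 1: Compute gradient at (-1.3316, 2.9101).
grad_x = 2*4*-1.3316 - 11 = -21.6528
grad_y = 2*5*2.9101 + 12 = 41.101
Step 2: Gradient step.
x_raw = -1.3316 - 0.15*-21.6528 = 1.9163
y_raw = 2.9101 - 0.15*41.101 = -3.2551
Step 3: Project onto [-3, 2].
x_proj = clip(1.9163) = 1.9163
y_proj = clip(-3.2551) = -3.0
Step 4: Evaluate f.
f(1.9163, -3.0) = 2.6096


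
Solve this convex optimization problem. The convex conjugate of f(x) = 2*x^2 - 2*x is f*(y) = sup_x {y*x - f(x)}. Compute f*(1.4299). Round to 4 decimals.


f*(y) = sup_x {y*x - a*x^2 - b*x} = sup_x {(y-b)*x - a*x^2}
FOC: (y - b) - 2a*x = 0 => x* = (y - b)/(2a)
x* = (1.4299 + 2)/(2*2) = 0.8575
f*(1.4299) = (y-b)^2/(4a) = (1.4299 + 2)^2/(4*2)
= 11.7642/8 = 1.4705


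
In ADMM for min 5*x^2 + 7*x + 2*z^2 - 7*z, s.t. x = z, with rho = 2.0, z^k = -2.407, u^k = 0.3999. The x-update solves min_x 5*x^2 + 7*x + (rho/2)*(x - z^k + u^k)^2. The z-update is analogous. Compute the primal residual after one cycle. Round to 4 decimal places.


ADMM iteration with rho = 2.0, z^k = -2.407, u^k = 0.3999
Step 1: x-update.
Minimize 5*x^2 + 7*x + (2.0/2)*(x + 2.407 + 0.3999)^2
FOC: (2*5 + 2.0)*x = -7 + 2.0*(-2.407 - 0.3999)
x^{k+1} = -1.0512
Step 2: z-update.
Minimize 2*z^2 - 7*z + (2.0/2)*(-1.0512 - z + 0.3999)^2
FOC: (2*2 + 2.0)*z = 7 + 2.0*(-1.0512 + 0.3999)
z^{k+1} = 0.9496
Step 3: u-update.
u^{k+1} = 0.3999 - 1.0512 - 0.9496 = -1.6008
Step 4: Primal residual = |-1.0512 - 0.9496| = 2.0007


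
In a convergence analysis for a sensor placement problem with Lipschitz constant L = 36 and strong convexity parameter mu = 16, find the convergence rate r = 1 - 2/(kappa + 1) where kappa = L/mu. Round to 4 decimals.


Step 1: Compute the condition number.
kappa = L/mu = 36/16 = 2.25
Step 2: Compute the convergence rate.
r = 1 - 2/(kappa + 1) = 1 - 2*mu/(L + mu) = (L - mu)/(L + mu) = 20/52 = 0.3846


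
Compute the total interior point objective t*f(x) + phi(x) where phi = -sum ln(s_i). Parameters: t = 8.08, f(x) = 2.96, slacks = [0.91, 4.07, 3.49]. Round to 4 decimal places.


Step 1: Compute log-barrier.
ln values: [-0.0943, 1.4036, 1.2499]
phi = -(-0.0943 + 1.4036 + 1.2499) = -2.5592
Step 2: Compute augmented objective.
t*f(x) = 8.08*2.96 = 23.9168
Total = 23.9168 - 2.5592 = 21.3576


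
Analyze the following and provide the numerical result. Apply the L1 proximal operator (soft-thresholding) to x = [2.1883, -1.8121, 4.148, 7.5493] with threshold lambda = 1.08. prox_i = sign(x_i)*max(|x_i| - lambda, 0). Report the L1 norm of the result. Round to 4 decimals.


Soft-thresholding with lambda = 1.08:
prox(2.1883) = sign(2.1883)*max(|2.1883| - 1.08, 0) = 1.1083
prox(-1.8121) = sign(-1.8121)*max(|-1.8121| - 1.08, 0) = -0.7321
prox(4.148) = sign(4.148)*max(|4.148| - 1.08, 0) = 3.068
prox(7.5493) = sign(7.5493)*max(|7.5493| - 1.08, 0) = 6.4693
prox(x) = [1.1083, -0.7321, 3.068, 6.4693]
||prox(x)||_1 = 1.1083 + 0.7321 + 3.068 + 6.4693 = 11.3777


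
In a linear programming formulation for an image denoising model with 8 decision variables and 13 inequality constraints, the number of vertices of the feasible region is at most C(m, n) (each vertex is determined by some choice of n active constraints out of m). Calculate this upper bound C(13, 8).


Each vertex corresponds to some choice of n active constraints out of m, so the number of vertices is at most C(m, n) = m! / (n!(m-n)!).
m = 13, n = 8
Numerator: 13 * 12 * 11 * 10 * 9 * 8 * 7 * 6
Denominator: 8! = 40320
C(13, 8) = 1287


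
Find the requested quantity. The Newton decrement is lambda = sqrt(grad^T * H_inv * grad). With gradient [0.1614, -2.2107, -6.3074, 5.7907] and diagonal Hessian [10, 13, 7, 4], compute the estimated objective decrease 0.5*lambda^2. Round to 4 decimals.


Step 1: H is diagonal, so H^(-1) * g = [0.0161, -0.1701, -0.9011, 1.4477].
Step 2: g^T H^(-1) g = sum_i g_i^2 / H_ii
  = (0.1614)^2/10 + (-2.2107)^2/13 + (-6.3074)^2/7 + (5.7907)^2/4
  = 0.0026 + 0.3759 + 5.6833 + 8.3831 = 14.4449
Step 3: Objective decrease = 0.5 * g^T H^(-1) g = 7.2225


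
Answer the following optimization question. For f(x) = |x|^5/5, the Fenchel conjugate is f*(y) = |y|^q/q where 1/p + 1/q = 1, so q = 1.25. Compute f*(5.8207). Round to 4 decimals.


The conjugate exponent q satisfies 1/p + 1/q = 1.
p = 5, so q = 5/(5 - 1) = 1.25
|y|^q = 5.8207^1.25 = 9.0411
f*(5.8207) = 9.0411 / 1.25 = 7.2328


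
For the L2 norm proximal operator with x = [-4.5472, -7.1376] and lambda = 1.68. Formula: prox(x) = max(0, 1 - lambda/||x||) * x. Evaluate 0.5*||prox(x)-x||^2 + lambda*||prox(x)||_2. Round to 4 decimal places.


Step 1: Compute ||x||.
||x|| = 8.463
Step 2: Compute scaling factor.
scale = max(0, 1 - 1.68/8.463) = 0.8015
Step 3: prox(x) = [-3.6445, -5.7207]
||prox(x)|| = 6.783
Step 4: Proximal objective.
0.5*||prox-x||^2 = 1.4112
lambda*||prox|| = 11.3954
Total = 12.8066


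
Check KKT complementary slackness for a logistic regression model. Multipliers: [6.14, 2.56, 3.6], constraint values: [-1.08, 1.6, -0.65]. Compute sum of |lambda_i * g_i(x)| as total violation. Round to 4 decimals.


KKT complementary slackness check:
lambda_1 * g_1 = 6.14 * -1.08 = -6.6312
lambda_2 * g_2 = 2.56 * 1.6 = 4.096
lambda_3 * g_3 = 3.6 * -0.65 = -2.34
Total violation = 6.6312 + 4.096 + 2.34 = 13.0672


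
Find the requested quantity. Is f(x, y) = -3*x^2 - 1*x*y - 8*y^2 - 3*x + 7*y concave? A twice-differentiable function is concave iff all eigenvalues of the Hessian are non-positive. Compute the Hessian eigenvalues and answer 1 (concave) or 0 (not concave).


The Hessian of f(x,y) = -3*x^2 - 1*x*y - 8*y^2 - 3*x + 7*y is:
H = [[-6, -1], [-1, -16]]
Trace = -6 - 16 = -22
Determinant = -6*-16 - (-1)^2 = 95
Discriminant = (-22)^2 - 4*95 = 104.0
Eigenvalues: lambda_1 = -16.099, lambda_2 = -5.901
The function is concave.

1


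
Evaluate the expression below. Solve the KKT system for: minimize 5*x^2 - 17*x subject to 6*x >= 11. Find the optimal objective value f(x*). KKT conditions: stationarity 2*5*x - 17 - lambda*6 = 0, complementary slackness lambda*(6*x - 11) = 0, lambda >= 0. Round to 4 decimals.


Step 1: Try lambda = 0 (constraint inactive).
x_unc = 17/(2*5) = 1.7
Check: 6*1.7 = 10.2 < 11 -- violated!
Step 2: Constraint must be active: 6*x = 11
x* = 11/6 = 1.8333 (rounded; the exact value 11/6 is used below)
lambda = (2*5*(11/6) - 17)/6 = 0.2222
Step 3: Compute optimal value.
f(x*) = 5*(11/6)^2 - 17*(11/6) = -14.3611


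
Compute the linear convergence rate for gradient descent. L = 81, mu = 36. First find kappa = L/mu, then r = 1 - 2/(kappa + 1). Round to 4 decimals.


Step 1: Compute the condition number.
kappa = L/mu = 81/36 = 2.25
Step 2: Compute the convergence rate.
r = 1 - 2/(kappa + 1) = 1 - 2*mu/(L + mu) = (L - mu)/(L + mu) = 45/117 = 0.3846


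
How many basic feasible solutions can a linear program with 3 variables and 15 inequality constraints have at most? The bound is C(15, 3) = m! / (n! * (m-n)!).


Each vertex corresponds to some choice of n active constraints out of m, so the number of vertices is at most C(m, n) = m! / (n!(m-n)!).
m = 15, n = 3
Numerator: 15 * 14 * 13
Denominator: 3! = 6
C(15, 3) = 455


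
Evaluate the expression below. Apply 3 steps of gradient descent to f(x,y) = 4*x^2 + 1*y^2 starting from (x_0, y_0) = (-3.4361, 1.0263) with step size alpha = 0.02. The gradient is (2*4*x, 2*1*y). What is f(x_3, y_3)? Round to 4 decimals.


Gradient descent on f(x,y) = 4*x^2 + 1*y^2.
Starting point: (-3.4361, 1.0263), alpha = 0.02
Step 1: grad_x = 2*4*-3.4361 = -27.4888, grad_y = 2*1*1.0263 = 2.0526
  x_1 = -3.4361 - 0.02*-27.4888 = -2.8863
  y_1 = 1.0263 - 0.02*2.0526 = 0.9852
Step 2: grad_x = 2*4*-2.8863 = -23.0906, grad_y = 2*1*0.9852 = 1.9705
  x_2 = -2.8863 - 0.02*-23.0906 = -2.4245
  y_2 = 0.9852 - 0.02*1.9705 = 0.9458
Step 3: grad_x = 2*4*-2.4245 = -19.3961, grad_y = 2*1*0.9458 = 1.8917
  x_3 = -2.4245 - 0.02*-19.3961 = -2.0366
  y_3 = 0.9458 - 0.02*1.8917 = 0.908
f(-2.0366, 0.908) = 4*(-2.0366)^2 + 1*0.908^2 = 17.4153


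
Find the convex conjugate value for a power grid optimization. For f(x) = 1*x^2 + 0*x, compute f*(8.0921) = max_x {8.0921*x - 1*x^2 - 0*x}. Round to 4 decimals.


f*(y) = sup_x {y*x - a*x^2 - b*x} = sup_x {(y-b)*x - a*x^2}
FOC: (y - b) - 2a*x = 0 => x* = (y - b)/(2a)
x* = (8.0921 - 0)/(2*1) = 4.0461
f*(8.0921) = (y-b)^2/(4a) = (8.0921 - 0)^2/(4*1)
= 65.4821/4 = 16.3705


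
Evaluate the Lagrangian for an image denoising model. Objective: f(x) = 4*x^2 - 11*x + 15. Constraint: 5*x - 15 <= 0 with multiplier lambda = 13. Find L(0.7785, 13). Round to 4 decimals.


Step 1: Evaluate f(x).
f(0.7785) = 4*0.7785^2 - 11*0.7785 + 15 = 8.8607
Step 2: Evaluate g(x).
g(0.7785) = 5*0.7785 - 15 = -11.1075
Step 3: Compute Lagrangian.
L = 8.8607 + 13*-11.1075 = -135.5368


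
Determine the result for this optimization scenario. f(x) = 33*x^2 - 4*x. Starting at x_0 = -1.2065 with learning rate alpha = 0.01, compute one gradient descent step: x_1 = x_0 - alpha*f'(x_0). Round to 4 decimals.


We compute the gradient at x_0 and apply the update.
f'(x) = 66*x - 4
f'(-1.2065) = 66*-1.2065 - 4 = -83.629
x_1 = -1.2065 - 0.01*-83.629 = -0.3702


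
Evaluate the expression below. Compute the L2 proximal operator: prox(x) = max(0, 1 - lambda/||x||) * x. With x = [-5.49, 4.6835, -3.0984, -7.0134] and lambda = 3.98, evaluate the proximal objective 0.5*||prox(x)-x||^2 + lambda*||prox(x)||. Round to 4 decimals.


Step 1: Compute ||x||.
||x|| = 10.5292
Step 2: Compute scaling factor.
scale = max(0, 1 - 3.98/10.5292) = 0.622
Step 3: prox(x) = [-3.4148, 2.9131, -1.9272, -4.3623]
||prox(x)|| = 6.5492
Step 4: Proximal objective.
0.5*||prox-x||^2 = 7.9202
lambda*||prox|| = 26.0658
Total = 33.9858


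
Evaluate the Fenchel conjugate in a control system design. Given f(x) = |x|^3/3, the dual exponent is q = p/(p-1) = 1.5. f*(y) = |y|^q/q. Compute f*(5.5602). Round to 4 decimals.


The conjugate exponent q satisfies 1/p + 1/q = 1.
p = 3, so q = 3/(3 - 1) = 1.5
|y|^q = 5.5602^1.5 = 13.111
f*(5.5602) = 13.111 / 1.5 = 8.7407


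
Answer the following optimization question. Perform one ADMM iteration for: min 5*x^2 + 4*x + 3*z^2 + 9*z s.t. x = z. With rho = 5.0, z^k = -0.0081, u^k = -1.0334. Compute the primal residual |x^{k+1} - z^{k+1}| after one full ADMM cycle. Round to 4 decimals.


ADMM iteration with rho = 5.0, z^k = -0.0081, u^k = -1.0334
Step 1: x-update.
Minimize 5*x^2 + 4*x + (5.0/2)*(x + 0.0081 - 1.0334)^2
FOC: (2*5 + 5.0)*x = -4 + 5.0*(-0.0081 + 1.0334)
x^{k+1} = 0.0751
Step 2: z-update.
Minimize 3*z^2 + 9*z + (5.0/2)*(0.0751 - z - 1.0334)^2
FOC: (2*3 + 5.0)*z = -9 + 5.0*(0.0751 - 1.0334)
z^{k+1} = -1.2538
Step 3: u-update.
u^{k+1} = -1.0334 + 0.0751 + 1.2538 = 0.2955
Step 4: Primal residual = |0.0751 + 1.2538| = 1.3289


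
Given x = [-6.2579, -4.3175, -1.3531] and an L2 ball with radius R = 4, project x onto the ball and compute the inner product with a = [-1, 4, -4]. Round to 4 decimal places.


Step 1: Compute ||x|| (intermediates to 6 decimals).
||x|| = sqrt((-6.2579)^2 + (-4.3175)^2 + (-1.3531)^2) = 7.72224
Step 2: Project.
Since ||x|| > R, scale = R/||x|| = 4/7.72224 = 0.517984, proj(x) = scale * x
proj(x) = [-3.241492, -2.236396, -0.700884]
Step 3: Dot product.
a^T * proj(x) = -1*(-3.241492) + 4*(-2.236396) - 4*(-0.700884) = -2.9006


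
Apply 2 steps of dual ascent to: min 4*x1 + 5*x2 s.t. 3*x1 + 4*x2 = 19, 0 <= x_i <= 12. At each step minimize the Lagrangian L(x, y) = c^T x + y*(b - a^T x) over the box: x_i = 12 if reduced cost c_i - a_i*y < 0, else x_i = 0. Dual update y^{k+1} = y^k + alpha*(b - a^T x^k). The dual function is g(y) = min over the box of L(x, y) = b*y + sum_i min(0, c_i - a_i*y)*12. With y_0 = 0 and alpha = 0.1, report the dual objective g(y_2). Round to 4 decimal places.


Dual ascent for LP: min 4*x1 + 5*x2, 3*x1 + 4*x2 = 19, 0 <= x_i <= 12
Step 1: y^k = 0.0, reduced costs: (4.0, 5.0)
  x^k = (0.0, 0.0), subgradient = b - a^T x = 19.0
  y^{k+1} = 0.0 + 0.1*19.0 = 1.9
Step 2: y^k = 1.9, reduced costs: (-1.7, -2.6)
  x^k = (12.0, 12.0), subgradient = b - a^T x = -65.0
  y^{k+1} = 1.9 + 0.1*-65.0 = -4.6
Dual objective at y_2 = -4.6: reduced costs (17.8, 23.4), box minimizer x = (0.0, 0.0)
g(y_2) = b*y + (c1 - a1*y)*x1 + (c2 - a2*y)*x2 = 19*(-4.6) + 17.8*0.0 + 23.4*0.0 = -87.4 + 0.0 + 0.0 = -87.4


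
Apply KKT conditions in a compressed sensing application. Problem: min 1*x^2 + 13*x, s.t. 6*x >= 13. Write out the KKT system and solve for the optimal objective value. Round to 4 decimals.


Step 1: Try lambda = 0 (constraint inactive).
x_unc = -13/(2*1) = -6.5
Check: 6*-6.5 = -39.0 < 13 -- violated!
Step 2: Constraint must be active: 6*x = 13
x* = 13/6 = 2.1667 (rounded; the exact value 13/6 is used below)
lambda = (2*1*(13/6) + 13)/6 = 2.8889
Step 3: Compute optimal value.
f(x*) = 1*(13/6)^2 + 13*(13/6) = 32.8611


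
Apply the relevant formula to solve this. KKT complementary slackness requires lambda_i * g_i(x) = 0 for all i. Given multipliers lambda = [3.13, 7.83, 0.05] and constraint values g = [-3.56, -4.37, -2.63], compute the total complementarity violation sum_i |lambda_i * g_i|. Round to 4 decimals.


KKT complementary slackness check:
lambda_1 * g_1 = 3.13 * -3.56 = -11.1428
lambda_2 * g_2 = 7.83 * -4.37 = -34.2171
lambda_3 * g_3 = 0.05 * -2.63 = -0.1315
Total violation = 11.1428 + 34.2171 + 0.1315 = 45.4914


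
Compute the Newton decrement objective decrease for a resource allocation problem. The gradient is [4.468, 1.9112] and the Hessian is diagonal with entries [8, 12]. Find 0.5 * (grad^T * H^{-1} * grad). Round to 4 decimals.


Step 1: H is diagonal, so H^(-1) * g = [0.5585, 0.1593].
Step 2: g^T H^(-1) g = sum_i g_i^2 / H_ii
  = (4.468)^2/8 + (1.9112)^2/12
  = 2.4954 + 0.3044 = 2.7998
Step 3: Objective decrease = 0.5 * g^T H^(-1) g = 1.3999


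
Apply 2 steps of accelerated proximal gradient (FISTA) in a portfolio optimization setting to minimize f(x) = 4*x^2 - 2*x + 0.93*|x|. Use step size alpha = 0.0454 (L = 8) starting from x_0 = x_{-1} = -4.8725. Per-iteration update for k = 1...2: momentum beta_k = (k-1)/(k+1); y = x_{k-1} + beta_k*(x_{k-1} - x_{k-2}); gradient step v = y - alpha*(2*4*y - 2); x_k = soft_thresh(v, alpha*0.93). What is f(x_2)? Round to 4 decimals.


FISTA on f(x) = 4*x^2 - 2*x + 0.93*|x|
L = 8, alpha = 0.0454
Iteration 1: beta = 0.0, y = -4.8725 + 0.0*(-4.8725 + 4.8725) = -4.8725
  grad(y) = -40.98, v = y - alpha*grad = -3.012
  prox(v) = soft_thresh(-3.012, 0.0422) = -2.9698
Iteration 2: beta = 0.3333, y = -2.9698 + 0.3333*(-2.9698 + 4.8725) = -2.3355
  grad(y) = -20.6844, v = y - alpha*grad = -1.3965
  prox(v) = soft_thresh(-1.3965, 0.0422) = -1.3543
f(x_2) = 4*(-1.3543)^2 - 2*(-1.3543) + 0.93*|-1.3543| = 11.304


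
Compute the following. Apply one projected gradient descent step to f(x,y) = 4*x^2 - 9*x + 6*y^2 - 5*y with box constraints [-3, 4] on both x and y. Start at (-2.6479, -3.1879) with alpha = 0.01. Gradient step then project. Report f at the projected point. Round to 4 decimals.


Step 1: Compute gradient at (-2.6479, -3.1879).
grad_x = 2*4*-2.6479 - 9 = -30.1832
grad_y = 2*6*-3.1879 - 5 = -43.2548
Step 2: Gradient step.
x_raw = -2.6479 - 0.01*-30.1832 = -2.3461
y_raw = -3.1879 - 0.01*-43.2548 = -2.7554
Step 3: Project onto [-3, 4].
x_proj = clip(-2.3461) = -2.3461
y_proj = clip(-2.7554) = -2.7554
Step 4: Evaluate f.
f(-2.3461, -2.7554) = 102.4593


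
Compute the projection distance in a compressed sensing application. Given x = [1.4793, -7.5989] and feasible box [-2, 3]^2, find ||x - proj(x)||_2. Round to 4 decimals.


Project each component onto [-2, 3].
clip(1.4793) = 1.4793, clip(-7.5989) = -2.0
Projection = [1.4793, -2.0]
Squared diffs: [0.0, 31.3477]
Distance = sqrt(31.3477) = 5.5989


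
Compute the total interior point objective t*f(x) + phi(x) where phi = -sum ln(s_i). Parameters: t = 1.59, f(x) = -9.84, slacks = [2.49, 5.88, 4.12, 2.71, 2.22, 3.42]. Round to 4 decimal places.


Step 1: Compute log-barrier.
ln values: [0.9123, 1.7716, 1.4159, 0.9969, 0.7975, 1.2296]
phi = -(0.9123 + 1.7716 + 1.4159 + 0.9969 + 0.7975 + 1.2296) = -7.1238
Step 2: Compute augmented objective.
t*f(x) = 1.59*-9.84 = -15.6456
Total = -15.6456 - 7.1238 = -22.7694


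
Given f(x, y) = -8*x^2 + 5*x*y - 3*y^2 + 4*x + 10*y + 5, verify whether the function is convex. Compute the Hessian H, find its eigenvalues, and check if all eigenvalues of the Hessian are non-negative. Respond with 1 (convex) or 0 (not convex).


The Hessian of f(x,y) = -8*x^2 + 5*x*y - 3*y^2 + 4*x + 10*y + 5 is:
H = [[-16, 5], [5, -6]]
Trace = -16 - 6 = -22
Determinant = -16*-6 - (5)^2 = 71
Discriminant = (-22)^2 - 4*71 = 200.0
Eigenvalues: lambda_1 = -18.0711, lambda_2 = -3.9289
The function is not convex.

0


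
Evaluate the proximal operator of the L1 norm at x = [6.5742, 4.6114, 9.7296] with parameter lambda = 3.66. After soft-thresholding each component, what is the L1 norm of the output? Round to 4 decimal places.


Soft-thresholding with lambda = 3.66:
prox(6.5742) = sign(6.5742)*max(|6.5742| - 3.66, 0) = 2.9142
prox(4.6114) = sign(4.6114)*max(|4.6114| - 3.66, 0) = 0.9514
prox(9.7296) = sign(9.7296)*max(|9.7296| - 3.66, 0) = 6.0696
prox(x) = [2.9142, 0.9514, 6.0696]
||prox(x)||_1 = 2.9142 + 0.9514 + 6.0696 = 9.9352


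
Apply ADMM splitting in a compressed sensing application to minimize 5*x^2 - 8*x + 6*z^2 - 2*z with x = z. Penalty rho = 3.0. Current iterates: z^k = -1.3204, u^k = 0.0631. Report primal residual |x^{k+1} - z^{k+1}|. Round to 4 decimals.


ADMM iteration with rho = 3.0, z^k = -1.3204, u^k = 0.0631
Step 1: x-update.
Minimize 5*x^2 - 8*x + (3.0/2)*(x + 1.3204 + 0.0631)^2
FOC: (2*5 + 3.0)*x = 8 + 3.0*(-1.3204 - 0.0631)
x^{k+1} = 0.2961
Step 2: z-update.
Minimize 6*z^2 - 2*z + (3.0/2)*(0.2961 - z + 0.0631)^2
FOC: (2*6 + 3.0)*z = 2 + 3.0*(0.2961 + 0.0631)
z^{k+1} = 0.2052
Step 3: u-update.
u^{k+1} = 0.0631 + 0.2961 - 0.2052 = 0.154
Step 4: Primal residual = |0.2961 - 0.2052| = 0.0909


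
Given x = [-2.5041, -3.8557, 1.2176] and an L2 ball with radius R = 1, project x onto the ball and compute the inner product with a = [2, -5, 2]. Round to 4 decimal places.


Step 1: Compute ||x|| (intermediates to 6 decimals).
||x|| = sqrt((-2.5041)^2 + (-3.8557)^2 + 1.2176^2) = 4.755995
Step 2: Project.
Since ||x|| > R, scale = R/||x|| = 1/4.755995 = 0.210261, proj(x) = scale * x
proj(x) = [-0.526515, -0.810703, 0.256014]
Step 3: Dot product.
a^T * proj(x) = 2*(-0.526515) - 5*(-0.810703) + 2*0.256014 = 3.5125


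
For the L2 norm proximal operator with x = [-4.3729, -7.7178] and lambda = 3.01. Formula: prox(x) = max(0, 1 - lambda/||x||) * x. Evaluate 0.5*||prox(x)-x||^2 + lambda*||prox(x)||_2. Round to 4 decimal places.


Step 1: Compute ||x||.
||x|| = 8.8706
Step 2: Compute scaling factor.
scale = max(0, 1 - 3.01/8.8706) = 0.6607
Step 3: prox(x) = [-2.8891, -5.099]
||prox(x)|| = 5.8606
Step 4: Proximal objective.
0.5*||prox-x||^2 = 4.5301
lambda*||prox|| = 17.6404
Total = 22.1703


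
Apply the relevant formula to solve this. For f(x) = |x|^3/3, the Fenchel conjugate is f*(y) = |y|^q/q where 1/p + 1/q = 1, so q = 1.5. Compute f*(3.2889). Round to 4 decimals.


The conjugate exponent q satisfies 1/p + 1/q = 1.
p = 3, so q = 3/(3 - 1) = 1.5
|y|^q = 3.2889^1.5 = 5.9645
f*(3.2889) = 5.9645 / 1.5 = 3.9764


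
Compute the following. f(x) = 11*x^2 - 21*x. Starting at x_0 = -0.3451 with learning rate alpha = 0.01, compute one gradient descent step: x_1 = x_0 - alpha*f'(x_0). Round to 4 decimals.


We compute the gradient at x_0 and apply the update.
f'(x) = 22*x - 21
f'(-0.3451) = 22*-0.3451 - 21 = -28.5922
x_1 = -0.3451 - 0.01*-28.5922 = -0.0592


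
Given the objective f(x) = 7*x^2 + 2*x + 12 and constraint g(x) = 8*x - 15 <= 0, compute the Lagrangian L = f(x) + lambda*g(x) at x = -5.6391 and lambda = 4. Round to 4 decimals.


Step 1: Evaluate f(x).
f(-5.6391) = 7*(-5.6391)^2 + 2*(-5.6391) + 12 = 223.3179
Step 2: Evaluate g(x).
g(-5.6391) = 8*-5.6391 - 15 = -60.1128
Step 3: Compute Lagrangian.
L = 223.3179 + 4*-60.1128 = -17.1333


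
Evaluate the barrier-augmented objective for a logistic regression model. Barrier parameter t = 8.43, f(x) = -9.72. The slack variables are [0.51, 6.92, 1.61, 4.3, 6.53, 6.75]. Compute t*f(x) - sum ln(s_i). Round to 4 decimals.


Step 1: Compute log-barrier.
ln values: [-0.6733, 1.9344, 0.4762, 1.4586, 1.8764, 1.9095]
phi = -(-0.6733 + 1.9344 + 0.4762 + 1.4586 + 1.8764 + 1.9095) = -6.9819
Step 2: Compute augmented objective.
t*f(x) = 8.43*-9.72 = -81.9396
Total = -81.9396 - 6.9819 = -88.9215


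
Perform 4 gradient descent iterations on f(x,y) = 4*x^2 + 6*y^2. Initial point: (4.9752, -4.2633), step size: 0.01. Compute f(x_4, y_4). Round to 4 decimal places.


Gradient descent on f(x,y) = 4*x^2 + 6*y^2.
Starting point: (4.9752, -4.2633), alpha = 0.01
Step 1: grad_x = 2*4*4.9752 = 39.8016, grad_y = 2*6*-4.2633 = -51.1596
  x_1 = 4.9752 - 0.01*39.8016 = 4.5772
  y_1 = -4.2633 - 0.01*-51.1596 = -3.7517
Step 2: grad_x = 2*4*4.5772 = 36.6175, grad_y = 2*6*-3.7517 = -45.0204
  x_2 = 4.5772 - 0.01*36.6175 = 4.211
  y_2 = -3.7517 - 0.01*-45.0204 = -3.3015
Step 3: grad_x = 2*4*4.211 = 33.6881, grad_y = 2*6*-3.3015 = -39.618
  x_3 = 4.211 - 0.01*33.6881 = 3.8741
  y_3 = -3.3015 - 0.01*-39.618 = -2.9053
Step 4: grad_x = 2*4*3.8741 = 30.993, grad_y = 2*6*-2.9053 = -34.8638
  x_4 = 3.8741 - 0.01*30.993 = 3.5642
  y_4 = -2.9053 - 0.01*-34.8638 = -2.5567
f(3.5642, -2.5567) = 4*3.5642^2 + 6*(-2.5567)^2 = 90.0338


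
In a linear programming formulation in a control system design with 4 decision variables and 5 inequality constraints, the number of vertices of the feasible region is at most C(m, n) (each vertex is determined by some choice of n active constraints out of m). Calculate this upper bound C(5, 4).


Each vertex corresponds to some choice of n active constraints out of m, so the number of vertices is at most C(m, n) = m! / (n!(m-n)!).
m = 5, n = 4
Numerator: 5 * 4 * 3 * 2
Denominator: 4! = 24
C(5, 4) = 5


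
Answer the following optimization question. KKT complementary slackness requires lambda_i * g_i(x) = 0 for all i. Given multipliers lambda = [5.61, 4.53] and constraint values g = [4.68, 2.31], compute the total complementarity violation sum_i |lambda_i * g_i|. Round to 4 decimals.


KKT complementary slackness check:
lambda_1 * g_1 = 5.61 * 4.68 = 26.2548
lambda_2 * g_2 = 4.53 * 2.31 = 10.4643
Total violation = 26.2548 + 10.4643 = 36.7191


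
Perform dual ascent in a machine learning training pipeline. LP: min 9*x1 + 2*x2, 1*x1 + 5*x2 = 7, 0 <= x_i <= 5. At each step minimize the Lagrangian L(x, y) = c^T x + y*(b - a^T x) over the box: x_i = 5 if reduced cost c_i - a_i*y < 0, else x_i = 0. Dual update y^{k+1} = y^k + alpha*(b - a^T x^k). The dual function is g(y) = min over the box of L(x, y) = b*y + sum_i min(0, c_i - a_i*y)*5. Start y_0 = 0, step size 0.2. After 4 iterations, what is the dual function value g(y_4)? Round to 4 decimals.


Dual ascent for LP: min 9*x1 + 2*x2, 1*x1 + 5*x2 = 7, 0 <= x_i <= 5
Step 1: y^k = 0.0, reduced costs: (9.0, 2.0)
  x^k = (0.0, 0.0), subgradient = b - a^T x = 7.0
  y^{k+1} = 0.0 + 0.2*7.0 = 1.4
Step 2: y^k = 1.4, reduced costs: (7.6, -5.0)
  x^k = (0.0, 5.0), subgradient = b - a^T x = -18.0
  y^{k+1} = 1.4 + 0.2*-18.0 = -2.2
Step 3: y^k = -2.2, reduced costs: (11.2, 13.0)
  x^k = (0.0, 0.0), subgradient = b - a^T x = 7.0
  y^{k+1} = -2.2 + 0.2*7.0 = -0.8
Step 4: y^k = -0.8, reduced costs: (9.8, 6.0)
  x^k = (0.0, 0.0), subgradient = b - a^T x = 7.0
  y^{k+1} = -0.8 + 0.2*7.0 = 0.6
Dual objective at y_4 = 0.6: reduced costs (8.4, -1.0), box minimizer x = (0.0, 5.0)
g(y_4) = b*y + (c1 - a1*y)*x1 + (c2 - a2*y)*x2 = 7*0.6 + 8.4*0.0 + (-1.0)*5.0 = 4.2 + 0.0 - 5.0 = -0.8


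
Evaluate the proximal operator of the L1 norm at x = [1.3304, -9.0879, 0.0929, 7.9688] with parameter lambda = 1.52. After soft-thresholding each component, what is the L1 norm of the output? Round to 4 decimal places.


Soft-thresholding with lambda = 1.52:
prox(1.3304) = sign(1.3304)*max(|1.3304| - 1.52, 0) = 0.0
prox(-9.0879) = sign(-9.0879)*max(|-9.0879| - 1.52, 0) = -7.5679
prox(0.0929) = sign(0.0929)*max(|0.0929| - 1.52, 0) = 0.0
prox(7.9688) = sign(7.9688)*max(|7.9688| - 1.52, 0) = 6.4488
prox(x) = [0.0, -7.5679, 0.0, 6.4488]
||prox(x)||_1 = 0.0 + 7.5679 + 0.0 + 6.4488 = 14.0167


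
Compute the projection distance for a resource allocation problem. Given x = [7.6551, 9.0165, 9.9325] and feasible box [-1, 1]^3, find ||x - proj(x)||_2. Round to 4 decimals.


Project each component onto [-1, 1].
clip(7.6551) = 1.0, clip(9.0165) = 1.0, clip(9.9325) = 1.0
Projection = [1.0, 1.0, 1.0]
Squared diffs: [44.2904, 64.2643, 79.7896]
Distance = sqrt(188.3443) = 13.7239


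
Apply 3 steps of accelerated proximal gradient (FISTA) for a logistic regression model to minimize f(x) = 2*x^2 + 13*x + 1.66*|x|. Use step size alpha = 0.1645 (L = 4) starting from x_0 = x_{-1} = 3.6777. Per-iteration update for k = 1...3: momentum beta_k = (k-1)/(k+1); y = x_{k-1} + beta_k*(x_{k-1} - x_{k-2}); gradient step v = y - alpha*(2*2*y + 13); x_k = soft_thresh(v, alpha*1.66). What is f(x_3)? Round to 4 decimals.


FISTA on f(x) = 2*x^2 + 13*x + 1.66*|x|
L = 4, alpha = 0.1645
Iteration 1: beta = 0.0, y = 3.6777 + 0.0*(3.6777 - 3.6777) = 3.6777
  grad(y) = 27.7108, v = y - alpha*grad = -0.8807
  prox(v) = soft_thresh(-0.8807, 0.2731) = -0.6077
Iteration 2: beta = 0.3333, y = -0.6077 + 0.3333*(-0.6077 - 3.6777) = -2.0361
  grad(y) = 4.8556, v = y - alpha*grad = -2.8348
  prox(v) = soft_thresh(-2.8348, 0.2731) = -2.5618
Iteration 3: beta = 0.5, y = -2.5618 + 0.5*(-2.5618 + 0.6077) = -3.5388
  grad(y) = -1.1554, v = y - alpha*grad = -3.3488
  prox(v) = soft_thresh(-3.3488, 0.2731) = -3.0757
f(x_3) = 2*(-3.0757)^2 + 13*(-3.0757) + 1.66*|-3.0757| = -15.9586
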